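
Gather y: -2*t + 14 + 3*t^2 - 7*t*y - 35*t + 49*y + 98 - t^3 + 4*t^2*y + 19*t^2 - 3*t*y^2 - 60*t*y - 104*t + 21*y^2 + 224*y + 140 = -t^3 + 22*t^2 - 141*t + y^2*(21 - 3*t) + y*(4*t^2 - 67*t + 273) + 252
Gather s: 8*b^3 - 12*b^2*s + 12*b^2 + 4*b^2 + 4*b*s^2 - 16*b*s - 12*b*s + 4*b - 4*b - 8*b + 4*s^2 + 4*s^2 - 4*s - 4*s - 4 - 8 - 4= 8*b^3 + 16*b^2 - 8*b + s^2*(4*b + 8) + s*(-12*b^2 - 28*b - 8) - 16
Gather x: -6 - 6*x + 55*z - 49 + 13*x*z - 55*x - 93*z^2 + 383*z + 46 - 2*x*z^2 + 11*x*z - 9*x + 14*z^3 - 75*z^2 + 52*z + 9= x*(-2*z^2 + 24*z - 70) + 14*z^3 - 168*z^2 + 490*z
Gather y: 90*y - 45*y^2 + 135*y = -45*y^2 + 225*y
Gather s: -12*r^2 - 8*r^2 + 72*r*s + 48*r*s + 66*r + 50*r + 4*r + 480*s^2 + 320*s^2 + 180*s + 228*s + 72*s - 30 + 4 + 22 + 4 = -20*r^2 + 120*r + 800*s^2 + s*(120*r + 480)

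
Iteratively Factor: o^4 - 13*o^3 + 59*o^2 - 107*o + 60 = (o - 5)*(o^3 - 8*o^2 + 19*o - 12) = (o - 5)*(o - 4)*(o^2 - 4*o + 3) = (o - 5)*(o - 4)*(o - 3)*(o - 1)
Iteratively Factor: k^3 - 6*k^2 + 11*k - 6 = (k - 3)*(k^2 - 3*k + 2) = (k - 3)*(k - 1)*(k - 2)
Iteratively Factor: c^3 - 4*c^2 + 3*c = (c - 3)*(c^2 - c) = c*(c - 3)*(c - 1)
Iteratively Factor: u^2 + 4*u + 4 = (u + 2)*(u + 2)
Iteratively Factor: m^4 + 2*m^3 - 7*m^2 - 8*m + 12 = (m + 3)*(m^3 - m^2 - 4*m + 4) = (m - 2)*(m + 3)*(m^2 + m - 2) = (m - 2)*(m + 2)*(m + 3)*(m - 1)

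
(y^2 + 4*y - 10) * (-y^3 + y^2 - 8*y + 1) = -y^5 - 3*y^4 + 6*y^3 - 41*y^2 + 84*y - 10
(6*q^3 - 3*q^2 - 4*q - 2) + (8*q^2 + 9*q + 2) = 6*q^3 + 5*q^2 + 5*q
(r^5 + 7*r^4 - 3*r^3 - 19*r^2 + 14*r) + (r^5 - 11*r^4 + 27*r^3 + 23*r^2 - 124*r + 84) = 2*r^5 - 4*r^4 + 24*r^3 + 4*r^2 - 110*r + 84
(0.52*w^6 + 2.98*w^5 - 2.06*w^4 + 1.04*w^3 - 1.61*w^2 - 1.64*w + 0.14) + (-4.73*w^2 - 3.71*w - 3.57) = 0.52*w^6 + 2.98*w^5 - 2.06*w^4 + 1.04*w^3 - 6.34*w^2 - 5.35*w - 3.43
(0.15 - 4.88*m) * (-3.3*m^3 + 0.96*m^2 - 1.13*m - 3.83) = 16.104*m^4 - 5.1798*m^3 + 5.6584*m^2 + 18.5209*m - 0.5745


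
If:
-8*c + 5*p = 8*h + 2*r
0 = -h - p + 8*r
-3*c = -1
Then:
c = 1/3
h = 38*r/13 - 8/39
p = 66*r/13 + 8/39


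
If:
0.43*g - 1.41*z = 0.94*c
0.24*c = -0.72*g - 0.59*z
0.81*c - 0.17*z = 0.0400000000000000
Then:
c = 0.04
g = 0.01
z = -0.03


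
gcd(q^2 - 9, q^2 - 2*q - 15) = q + 3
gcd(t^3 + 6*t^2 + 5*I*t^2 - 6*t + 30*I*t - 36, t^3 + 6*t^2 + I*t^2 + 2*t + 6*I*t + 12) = t^2 + t*(6 + 2*I) + 12*I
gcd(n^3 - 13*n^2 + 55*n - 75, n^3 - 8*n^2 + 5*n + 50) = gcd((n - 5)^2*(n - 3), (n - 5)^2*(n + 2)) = n^2 - 10*n + 25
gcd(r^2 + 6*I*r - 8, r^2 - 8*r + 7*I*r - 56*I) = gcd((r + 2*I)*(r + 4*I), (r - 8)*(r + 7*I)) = 1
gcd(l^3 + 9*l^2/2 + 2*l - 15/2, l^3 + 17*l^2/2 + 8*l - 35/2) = l^2 + 3*l/2 - 5/2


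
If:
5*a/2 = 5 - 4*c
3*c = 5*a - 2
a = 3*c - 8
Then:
No Solution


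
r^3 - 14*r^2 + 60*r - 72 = (r - 6)^2*(r - 2)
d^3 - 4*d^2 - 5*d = d*(d - 5)*(d + 1)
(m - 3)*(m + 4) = m^2 + m - 12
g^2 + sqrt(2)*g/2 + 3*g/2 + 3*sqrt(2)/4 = (g + 3/2)*(g + sqrt(2)/2)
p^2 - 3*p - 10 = (p - 5)*(p + 2)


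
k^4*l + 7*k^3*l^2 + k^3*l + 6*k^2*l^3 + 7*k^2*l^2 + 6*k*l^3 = k*(k + l)*(k + 6*l)*(k*l + l)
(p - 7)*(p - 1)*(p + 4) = p^3 - 4*p^2 - 25*p + 28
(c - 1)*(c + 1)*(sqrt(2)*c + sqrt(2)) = sqrt(2)*c^3 + sqrt(2)*c^2 - sqrt(2)*c - sqrt(2)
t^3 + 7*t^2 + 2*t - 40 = (t - 2)*(t + 4)*(t + 5)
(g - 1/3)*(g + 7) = g^2 + 20*g/3 - 7/3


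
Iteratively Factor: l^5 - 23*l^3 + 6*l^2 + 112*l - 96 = (l + 4)*(l^4 - 4*l^3 - 7*l^2 + 34*l - 24) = (l + 3)*(l + 4)*(l^3 - 7*l^2 + 14*l - 8) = (l - 1)*(l + 3)*(l + 4)*(l^2 - 6*l + 8) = (l - 4)*(l - 1)*(l + 3)*(l + 4)*(l - 2)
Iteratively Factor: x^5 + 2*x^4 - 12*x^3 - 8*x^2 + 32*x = (x + 2)*(x^4 - 12*x^2 + 16*x) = (x + 2)*(x + 4)*(x^3 - 4*x^2 + 4*x) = (x - 2)*(x + 2)*(x + 4)*(x^2 - 2*x) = x*(x - 2)*(x + 2)*(x + 4)*(x - 2)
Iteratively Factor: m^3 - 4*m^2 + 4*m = (m - 2)*(m^2 - 2*m) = (m - 2)^2*(m)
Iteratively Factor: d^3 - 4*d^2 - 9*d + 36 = (d + 3)*(d^2 - 7*d + 12) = (d - 3)*(d + 3)*(d - 4)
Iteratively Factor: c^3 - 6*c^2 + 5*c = (c)*(c^2 - 6*c + 5) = c*(c - 1)*(c - 5)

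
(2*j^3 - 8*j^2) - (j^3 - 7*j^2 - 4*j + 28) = j^3 - j^2 + 4*j - 28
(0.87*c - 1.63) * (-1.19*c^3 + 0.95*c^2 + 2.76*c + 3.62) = -1.0353*c^4 + 2.7662*c^3 + 0.8527*c^2 - 1.3494*c - 5.9006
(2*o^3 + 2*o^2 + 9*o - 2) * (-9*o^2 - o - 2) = -18*o^5 - 20*o^4 - 87*o^3 + 5*o^2 - 16*o + 4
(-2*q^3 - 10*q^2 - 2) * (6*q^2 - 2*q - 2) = -12*q^5 - 56*q^4 + 24*q^3 + 8*q^2 + 4*q + 4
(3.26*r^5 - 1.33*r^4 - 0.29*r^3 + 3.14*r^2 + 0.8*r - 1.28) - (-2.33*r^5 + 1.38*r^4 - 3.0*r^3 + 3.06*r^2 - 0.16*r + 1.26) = 5.59*r^5 - 2.71*r^4 + 2.71*r^3 + 0.0800000000000001*r^2 + 0.96*r - 2.54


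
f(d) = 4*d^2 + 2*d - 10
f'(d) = 8*d + 2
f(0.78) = -6.01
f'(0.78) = 8.24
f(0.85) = -5.41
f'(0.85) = 8.80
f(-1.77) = -1.01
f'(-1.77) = -12.16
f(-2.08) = 3.15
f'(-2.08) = -14.64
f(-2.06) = 2.85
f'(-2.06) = -14.48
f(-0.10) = -10.16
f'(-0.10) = 1.20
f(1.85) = 7.39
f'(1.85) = 16.80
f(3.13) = 35.45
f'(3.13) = 27.04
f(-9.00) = 296.00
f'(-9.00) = -70.00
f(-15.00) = 860.00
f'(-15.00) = -118.00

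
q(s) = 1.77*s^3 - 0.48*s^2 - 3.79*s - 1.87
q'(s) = 5.31*s^2 - 0.96*s - 3.79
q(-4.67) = -174.91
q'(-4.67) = 116.50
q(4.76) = 160.11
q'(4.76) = 111.95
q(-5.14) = -235.43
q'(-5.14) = 141.43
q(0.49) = -3.63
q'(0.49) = -2.99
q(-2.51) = -23.37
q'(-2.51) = 32.07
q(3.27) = 42.49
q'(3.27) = 49.85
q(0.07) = -2.14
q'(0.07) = -3.83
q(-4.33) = -138.15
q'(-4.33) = 99.92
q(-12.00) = -3084.07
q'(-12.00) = 772.37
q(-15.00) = -6026.77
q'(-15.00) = 1205.36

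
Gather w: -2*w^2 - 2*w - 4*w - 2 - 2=-2*w^2 - 6*w - 4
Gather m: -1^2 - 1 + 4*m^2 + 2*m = 4*m^2 + 2*m - 2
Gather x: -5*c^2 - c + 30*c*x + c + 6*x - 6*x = -5*c^2 + 30*c*x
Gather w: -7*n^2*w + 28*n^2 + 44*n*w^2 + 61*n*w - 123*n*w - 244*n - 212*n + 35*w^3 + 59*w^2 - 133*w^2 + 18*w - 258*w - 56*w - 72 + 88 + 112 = 28*n^2 - 456*n + 35*w^3 + w^2*(44*n - 74) + w*(-7*n^2 - 62*n - 296) + 128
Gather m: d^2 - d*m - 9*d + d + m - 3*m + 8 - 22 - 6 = d^2 - 8*d + m*(-d - 2) - 20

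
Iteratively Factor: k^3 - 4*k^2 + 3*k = (k)*(k^2 - 4*k + 3) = k*(k - 1)*(k - 3)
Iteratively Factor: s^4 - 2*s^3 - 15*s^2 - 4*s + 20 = (s + 2)*(s^3 - 4*s^2 - 7*s + 10) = (s - 5)*(s + 2)*(s^2 + s - 2) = (s - 5)*(s + 2)^2*(s - 1)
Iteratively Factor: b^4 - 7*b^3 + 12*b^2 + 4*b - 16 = (b - 4)*(b^3 - 3*b^2 + 4) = (b - 4)*(b - 2)*(b^2 - b - 2) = (b - 4)*(b - 2)*(b + 1)*(b - 2)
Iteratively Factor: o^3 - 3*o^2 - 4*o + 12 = (o - 3)*(o^2 - 4) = (o - 3)*(o - 2)*(o + 2)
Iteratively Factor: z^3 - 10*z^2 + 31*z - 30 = (z - 3)*(z^2 - 7*z + 10) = (z - 5)*(z - 3)*(z - 2)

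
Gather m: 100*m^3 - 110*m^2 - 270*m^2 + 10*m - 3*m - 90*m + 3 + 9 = 100*m^3 - 380*m^2 - 83*m + 12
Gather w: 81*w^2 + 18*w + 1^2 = 81*w^2 + 18*w + 1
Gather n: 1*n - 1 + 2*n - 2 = 3*n - 3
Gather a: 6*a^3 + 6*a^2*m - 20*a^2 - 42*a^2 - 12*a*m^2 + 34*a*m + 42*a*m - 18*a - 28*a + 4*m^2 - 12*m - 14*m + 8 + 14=6*a^3 + a^2*(6*m - 62) + a*(-12*m^2 + 76*m - 46) + 4*m^2 - 26*m + 22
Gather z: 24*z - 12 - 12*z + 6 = 12*z - 6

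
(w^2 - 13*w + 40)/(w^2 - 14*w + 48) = (w - 5)/(w - 6)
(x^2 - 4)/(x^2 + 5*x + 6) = (x - 2)/(x + 3)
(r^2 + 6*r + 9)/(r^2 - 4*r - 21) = (r + 3)/(r - 7)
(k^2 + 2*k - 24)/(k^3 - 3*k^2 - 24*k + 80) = (k + 6)/(k^2 + k - 20)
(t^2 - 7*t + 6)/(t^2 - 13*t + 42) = (t - 1)/(t - 7)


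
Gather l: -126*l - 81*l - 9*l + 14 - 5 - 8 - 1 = -216*l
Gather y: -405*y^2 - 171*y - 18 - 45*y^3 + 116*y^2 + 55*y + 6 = -45*y^3 - 289*y^2 - 116*y - 12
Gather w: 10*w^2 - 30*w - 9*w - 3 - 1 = 10*w^2 - 39*w - 4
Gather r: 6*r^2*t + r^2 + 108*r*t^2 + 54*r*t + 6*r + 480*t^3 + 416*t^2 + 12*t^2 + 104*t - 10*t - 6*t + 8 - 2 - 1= r^2*(6*t + 1) + r*(108*t^2 + 54*t + 6) + 480*t^3 + 428*t^2 + 88*t + 5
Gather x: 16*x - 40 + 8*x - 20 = 24*x - 60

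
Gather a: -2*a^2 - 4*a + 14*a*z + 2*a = -2*a^2 + a*(14*z - 2)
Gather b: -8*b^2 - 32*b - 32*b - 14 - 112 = -8*b^2 - 64*b - 126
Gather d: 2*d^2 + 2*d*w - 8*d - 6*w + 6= 2*d^2 + d*(2*w - 8) - 6*w + 6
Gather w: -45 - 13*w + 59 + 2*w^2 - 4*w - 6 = 2*w^2 - 17*w + 8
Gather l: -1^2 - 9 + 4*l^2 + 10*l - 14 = 4*l^2 + 10*l - 24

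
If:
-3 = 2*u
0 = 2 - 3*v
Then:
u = -3/2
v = 2/3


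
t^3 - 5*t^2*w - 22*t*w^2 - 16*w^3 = (t - 8*w)*(t + w)*(t + 2*w)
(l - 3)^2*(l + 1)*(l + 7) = l^4 + 2*l^3 - 32*l^2 + 30*l + 63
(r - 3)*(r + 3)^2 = r^3 + 3*r^2 - 9*r - 27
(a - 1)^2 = a^2 - 2*a + 1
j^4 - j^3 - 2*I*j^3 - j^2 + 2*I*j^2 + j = j*(j - 1)*(j - I)^2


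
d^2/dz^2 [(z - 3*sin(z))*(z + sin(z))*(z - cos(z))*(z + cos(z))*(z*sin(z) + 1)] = -z^5*sin(z) + 8*z^4*sin(z)^2 + 10*z^4*cos(z) - 4*z^4 + 18*z^3*sin(z)^3 - 32*z^3*sin(z)*cos(z) + 11*z^3*sin(z) + 32*z^2*sin(z)^4 - 36*z^2*sin(z)^2*cos(z) - 48*z^2*sin(z)^2 - 18*z^2*cos(z) + 12*z^2 + 75*z*sin(z)^5 - 32*z*sin(z)^3*cos(z) - 81*z*sin(z)^3 - 14*z*sin(z) - 30*sin(z)^4*cos(z) + 44*sin(z)^4 + 6*sin(z)^2*cos(z) - 48*sin(z)^2 + 4*cos(z) + 4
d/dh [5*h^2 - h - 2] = 10*h - 1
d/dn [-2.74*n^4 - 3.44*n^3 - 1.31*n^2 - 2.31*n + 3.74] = -10.96*n^3 - 10.32*n^2 - 2.62*n - 2.31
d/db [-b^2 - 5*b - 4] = -2*b - 5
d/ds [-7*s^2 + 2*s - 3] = 2 - 14*s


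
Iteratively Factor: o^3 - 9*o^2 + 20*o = (o)*(o^2 - 9*o + 20) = o*(o - 5)*(o - 4)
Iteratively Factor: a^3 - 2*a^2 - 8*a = (a - 4)*(a^2 + 2*a) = a*(a - 4)*(a + 2)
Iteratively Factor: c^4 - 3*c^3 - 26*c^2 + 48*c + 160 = (c + 4)*(c^3 - 7*c^2 + 2*c + 40) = (c - 5)*(c + 4)*(c^2 - 2*c - 8) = (c - 5)*(c - 4)*(c + 4)*(c + 2)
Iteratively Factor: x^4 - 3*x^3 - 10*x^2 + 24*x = (x - 4)*(x^3 + x^2 - 6*x) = (x - 4)*(x + 3)*(x^2 - 2*x) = (x - 4)*(x - 2)*(x + 3)*(x)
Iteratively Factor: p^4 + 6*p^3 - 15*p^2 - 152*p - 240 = (p + 4)*(p^3 + 2*p^2 - 23*p - 60) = (p + 4)^2*(p^2 - 2*p - 15) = (p + 3)*(p + 4)^2*(p - 5)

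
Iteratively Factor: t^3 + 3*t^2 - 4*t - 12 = (t + 3)*(t^2 - 4) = (t + 2)*(t + 3)*(t - 2)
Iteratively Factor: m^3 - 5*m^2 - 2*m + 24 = (m + 2)*(m^2 - 7*m + 12) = (m - 3)*(m + 2)*(m - 4)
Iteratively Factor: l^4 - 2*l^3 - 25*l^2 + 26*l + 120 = (l - 5)*(l^3 + 3*l^2 - 10*l - 24) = (l - 5)*(l - 3)*(l^2 + 6*l + 8) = (l - 5)*(l - 3)*(l + 4)*(l + 2)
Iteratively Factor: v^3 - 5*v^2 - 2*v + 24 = (v - 4)*(v^2 - v - 6) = (v - 4)*(v - 3)*(v + 2)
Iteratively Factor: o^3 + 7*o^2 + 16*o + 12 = (o + 2)*(o^2 + 5*o + 6) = (o + 2)^2*(o + 3)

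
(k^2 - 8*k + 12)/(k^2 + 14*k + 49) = (k^2 - 8*k + 12)/(k^2 + 14*k + 49)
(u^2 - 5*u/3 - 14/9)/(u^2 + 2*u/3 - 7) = (u + 2/3)/(u + 3)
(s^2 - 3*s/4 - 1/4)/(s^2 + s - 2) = (s + 1/4)/(s + 2)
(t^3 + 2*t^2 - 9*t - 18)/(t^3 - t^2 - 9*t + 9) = (t + 2)/(t - 1)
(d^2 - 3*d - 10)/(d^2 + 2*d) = (d - 5)/d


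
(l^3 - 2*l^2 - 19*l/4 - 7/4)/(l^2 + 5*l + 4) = (l^2 - 3*l - 7/4)/(l + 4)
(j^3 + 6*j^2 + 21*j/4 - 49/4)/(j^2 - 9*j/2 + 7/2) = (4*j^2 + 28*j + 49)/(2*(2*j - 7))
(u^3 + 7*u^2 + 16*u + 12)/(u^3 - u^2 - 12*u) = (u^2 + 4*u + 4)/(u*(u - 4))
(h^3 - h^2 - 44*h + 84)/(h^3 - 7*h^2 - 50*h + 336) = (h - 2)/(h - 8)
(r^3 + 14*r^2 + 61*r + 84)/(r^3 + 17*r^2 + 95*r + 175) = (r^2 + 7*r + 12)/(r^2 + 10*r + 25)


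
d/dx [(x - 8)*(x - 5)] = 2*x - 13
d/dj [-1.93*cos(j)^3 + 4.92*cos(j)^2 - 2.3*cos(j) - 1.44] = (5.79*cos(j)^2 - 9.84*cos(j) + 2.3)*sin(j)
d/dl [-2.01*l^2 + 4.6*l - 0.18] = 4.6 - 4.02*l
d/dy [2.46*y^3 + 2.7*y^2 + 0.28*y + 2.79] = 7.38*y^2 + 5.4*y + 0.28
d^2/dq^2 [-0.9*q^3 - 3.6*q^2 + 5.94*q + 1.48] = -5.4*q - 7.2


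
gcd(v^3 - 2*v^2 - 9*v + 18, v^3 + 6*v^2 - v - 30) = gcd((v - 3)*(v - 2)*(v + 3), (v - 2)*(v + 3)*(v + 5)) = v^2 + v - 6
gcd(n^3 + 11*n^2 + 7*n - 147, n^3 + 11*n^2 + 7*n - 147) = n^3 + 11*n^2 + 7*n - 147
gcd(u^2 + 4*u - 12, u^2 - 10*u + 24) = 1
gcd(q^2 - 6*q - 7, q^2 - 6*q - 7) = q^2 - 6*q - 7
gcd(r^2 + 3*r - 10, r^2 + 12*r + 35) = r + 5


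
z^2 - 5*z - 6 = (z - 6)*(z + 1)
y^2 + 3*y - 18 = (y - 3)*(y + 6)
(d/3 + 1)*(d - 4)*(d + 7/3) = d^3/3 + 4*d^2/9 - 43*d/9 - 28/3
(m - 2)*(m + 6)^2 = m^3 + 10*m^2 + 12*m - 72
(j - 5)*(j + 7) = j^2 + 2*j - 35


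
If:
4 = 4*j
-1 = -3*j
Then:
No Solution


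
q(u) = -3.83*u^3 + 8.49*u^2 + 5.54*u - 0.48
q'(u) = -11.49*u^2 + 16.98*u + 5.54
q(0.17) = 0.69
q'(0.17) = 8.09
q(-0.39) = -1.12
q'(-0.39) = -2.83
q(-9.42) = 3902.19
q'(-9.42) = -1173.99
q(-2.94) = 153.95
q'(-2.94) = -143.70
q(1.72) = 14.68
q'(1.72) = 0.75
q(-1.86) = 43.23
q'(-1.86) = -65.79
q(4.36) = -132.37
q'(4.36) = -138.85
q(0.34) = 2.23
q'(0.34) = 9.98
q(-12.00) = 7773.84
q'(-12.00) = -1852.78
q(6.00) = -488.88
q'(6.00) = -306.22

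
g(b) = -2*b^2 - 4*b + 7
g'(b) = -4*b - 4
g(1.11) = 0.10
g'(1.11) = -8.44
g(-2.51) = 4.44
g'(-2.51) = 6.04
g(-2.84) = 2.23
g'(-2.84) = 7.36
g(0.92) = 1.63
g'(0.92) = -7.68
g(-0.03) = 7.12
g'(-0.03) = -3.88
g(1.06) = 0.51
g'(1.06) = -8.24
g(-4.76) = -19.28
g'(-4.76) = 15.04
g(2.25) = -12.12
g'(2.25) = -13.00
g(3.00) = -23.00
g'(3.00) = -16.00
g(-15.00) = -383.00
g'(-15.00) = 56.00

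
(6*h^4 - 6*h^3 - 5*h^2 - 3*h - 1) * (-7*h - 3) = -42*h^5 + 24*h^4 + 53*h^3 + 36*h^2 + 16*h + 3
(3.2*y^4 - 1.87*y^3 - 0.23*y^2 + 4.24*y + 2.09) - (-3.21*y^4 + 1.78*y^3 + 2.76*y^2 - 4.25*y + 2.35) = 6.41*y^4 - 3.65*y^3 - 2.99*y^2 + 8.49*y - 0.26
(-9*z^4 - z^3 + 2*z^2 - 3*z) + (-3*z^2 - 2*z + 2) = -9*z^4 - z^3 - z^2 - 5*z + 2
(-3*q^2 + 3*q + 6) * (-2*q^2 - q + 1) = 6*q^4 - 3*q^3 - 18*q^2 - 3*q + 6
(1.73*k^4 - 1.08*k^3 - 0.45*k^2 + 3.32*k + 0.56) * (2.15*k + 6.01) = 3.7195*k^5 + 8.0753*k^4 - 7.4583*k^3 + 4.4335*k^2 + 21.1572*k + 3.3656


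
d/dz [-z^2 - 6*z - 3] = -2*z - 6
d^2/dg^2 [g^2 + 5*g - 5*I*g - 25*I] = 2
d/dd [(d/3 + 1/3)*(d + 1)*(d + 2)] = (d + 1)*(3*d + 5)/3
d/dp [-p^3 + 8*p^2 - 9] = p*(16 - 3*p)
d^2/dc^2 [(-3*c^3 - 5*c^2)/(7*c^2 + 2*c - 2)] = 4*(8*c^3 - 87*c^2 - 18*c - 10)/(343*c^6 + 294*c^5 - 210*c^4 - 160*c^3 + 60*c^2 + 24*c - 8)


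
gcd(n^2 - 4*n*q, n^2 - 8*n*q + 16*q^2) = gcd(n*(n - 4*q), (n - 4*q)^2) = -n + 4*q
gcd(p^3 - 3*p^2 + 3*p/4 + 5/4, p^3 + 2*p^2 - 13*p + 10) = p - 1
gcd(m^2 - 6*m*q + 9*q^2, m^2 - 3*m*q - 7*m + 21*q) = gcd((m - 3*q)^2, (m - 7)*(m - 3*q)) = -m + 3*q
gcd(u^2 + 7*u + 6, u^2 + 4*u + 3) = u + 1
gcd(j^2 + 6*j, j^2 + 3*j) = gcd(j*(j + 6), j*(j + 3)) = j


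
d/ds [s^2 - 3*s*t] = 2*s - 3*t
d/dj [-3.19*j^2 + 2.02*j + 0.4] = 2.02 - 6.38*j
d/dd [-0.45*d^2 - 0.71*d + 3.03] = -0.9*d - 0.71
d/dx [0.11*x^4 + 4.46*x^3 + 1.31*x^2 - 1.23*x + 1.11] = 0.44*x^3 + 13.38*x^2 + 2.62*x - 1.23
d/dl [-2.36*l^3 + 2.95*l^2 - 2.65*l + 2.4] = -7.08*l^2 + 5.9*l - 2.65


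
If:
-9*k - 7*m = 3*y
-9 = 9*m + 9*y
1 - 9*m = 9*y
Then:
No Solution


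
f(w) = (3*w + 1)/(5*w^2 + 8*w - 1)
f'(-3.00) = -0.29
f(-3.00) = -0.40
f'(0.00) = -11.00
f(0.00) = -1.00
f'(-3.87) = -0.11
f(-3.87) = -0.25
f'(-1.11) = -1.33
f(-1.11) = 0.63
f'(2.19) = -0.06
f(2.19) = 0.19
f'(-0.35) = -0.92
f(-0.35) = 0.02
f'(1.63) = -0.10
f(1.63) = 0.23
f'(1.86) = -0.08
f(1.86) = 0.21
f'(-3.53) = -0.15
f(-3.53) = -0.29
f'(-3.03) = -0.28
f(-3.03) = -0.39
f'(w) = (-10*w - 8)*(3*w + 1)/(5*w^2 + 8*w - 1)^2 + 3/(5*w^2 + 8*w - 1)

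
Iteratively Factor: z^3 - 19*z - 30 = (z - 5)*(z^2 + 5*z + 6) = (z - 5)*(z + 2)*(z + 3)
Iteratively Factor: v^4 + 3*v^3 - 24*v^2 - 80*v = (v + 4)*(v^3 - v^2 - 20*v) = v*(v + 4)*(v^2 - v - 20) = v*(v + 4)^2*(v - 5)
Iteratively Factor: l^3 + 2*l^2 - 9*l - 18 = (l + 3)*(l^2 - l - 6) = (l - 3)*(l + 3)*(l + 2)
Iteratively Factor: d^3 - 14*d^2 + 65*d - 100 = (d - 5)*(d^2 - 9*d + 20) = (d - 5)^2*(d - 4)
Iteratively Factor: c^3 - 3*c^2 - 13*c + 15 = (c + 3)*(c^2 - 6*c + 5) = (c - 5)*(c + 3)*(c - 1)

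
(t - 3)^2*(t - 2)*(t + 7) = t^4 - t^3 - 35*t^2 + 129*t - 126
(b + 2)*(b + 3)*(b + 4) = b^3 + 9*b^2 + 26*b + 24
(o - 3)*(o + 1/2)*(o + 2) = o^3 - o^2/2 - 13*o/2 - 3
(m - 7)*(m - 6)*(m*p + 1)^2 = m^4*p^2 - 13*m^3*p^2 + 2*m^3*p + 42*m^2*p^2 - 26*m^2*p + m^2 + 84*m*p - 13*m + 42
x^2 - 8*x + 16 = (x - 4)^2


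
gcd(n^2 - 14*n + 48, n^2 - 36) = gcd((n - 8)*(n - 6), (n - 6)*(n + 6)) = n - 6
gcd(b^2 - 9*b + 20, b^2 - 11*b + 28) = b - 4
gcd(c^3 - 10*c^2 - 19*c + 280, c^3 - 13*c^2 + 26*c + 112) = c^2 - 15*c + 56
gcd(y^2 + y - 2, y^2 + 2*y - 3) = y - 1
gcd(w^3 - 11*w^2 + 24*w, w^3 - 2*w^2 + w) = w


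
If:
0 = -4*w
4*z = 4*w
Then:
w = 0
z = 0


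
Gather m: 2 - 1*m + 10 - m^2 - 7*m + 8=-m^2 - 8*m + 20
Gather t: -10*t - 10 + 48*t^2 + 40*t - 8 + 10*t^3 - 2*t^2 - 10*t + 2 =10*t^3 + 46*t^2 + 20*t - 16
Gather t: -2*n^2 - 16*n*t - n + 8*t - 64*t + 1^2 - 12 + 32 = -2*n^2 - n + t*(-16*n - 56) + 21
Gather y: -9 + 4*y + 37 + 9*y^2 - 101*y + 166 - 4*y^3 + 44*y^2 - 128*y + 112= -4*y^3 + 53*y^2 - 225*y + 306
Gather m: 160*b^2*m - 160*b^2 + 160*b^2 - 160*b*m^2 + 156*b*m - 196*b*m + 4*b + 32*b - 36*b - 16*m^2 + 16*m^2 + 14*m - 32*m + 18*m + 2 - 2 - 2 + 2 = -160*b*m^2 + m*(160*b^2 - 40*b)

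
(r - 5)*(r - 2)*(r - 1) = r^3 - 8*r^2 + 17*r - 10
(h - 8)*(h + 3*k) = h^2 + 3*h*k - 8*h - 24*k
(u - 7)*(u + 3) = u^2 - 4*u - 21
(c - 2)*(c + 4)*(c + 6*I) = c^3 + 2*c^2 + 6*I*c^2 - 8*c + 12*I*c - 48*I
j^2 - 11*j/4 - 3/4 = (j - 3)*(j + 1/4)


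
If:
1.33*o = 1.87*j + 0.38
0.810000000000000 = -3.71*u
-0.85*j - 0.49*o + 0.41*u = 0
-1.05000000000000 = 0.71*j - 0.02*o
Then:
No Solution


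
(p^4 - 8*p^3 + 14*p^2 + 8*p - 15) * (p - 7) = p^5 - 15*p^4 + 70*p^3 - 90*p^2 - 71*p + 105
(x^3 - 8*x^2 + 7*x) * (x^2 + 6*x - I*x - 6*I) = x^5 - 2*x^4 - I*x^4 - 41*x^3 + 2*I*x^3 + 42*x^2 + 41*I*x^2 - 42*I*x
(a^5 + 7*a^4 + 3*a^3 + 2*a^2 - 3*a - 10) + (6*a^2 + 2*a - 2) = a^5 + 7*a^4 + 3*a^3 + 8*a^2 - a - 12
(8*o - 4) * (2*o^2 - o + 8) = 16*o^3 - 16*o^2 + 68*o - 32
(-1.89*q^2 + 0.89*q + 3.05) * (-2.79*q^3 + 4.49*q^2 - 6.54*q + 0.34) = 5.2731*q^5 - 10.9692*q^4 + 7.8472*q^3 + 7.2313*q^2 - 19.6444*q + 1.037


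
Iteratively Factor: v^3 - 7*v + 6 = (v - 2)*(v^2 + 2*v - 3) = (v - 2)*(v - 1)*(v + 3)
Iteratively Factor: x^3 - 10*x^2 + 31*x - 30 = (x - 5)*(x^2 - 5*x + 6) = (x - 5)*(x - 2)*(x - 3)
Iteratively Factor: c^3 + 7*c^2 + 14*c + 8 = (c + 2)*(c^2 + 5*c + 4) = (c + 2)*(c + 4)*(c + 1)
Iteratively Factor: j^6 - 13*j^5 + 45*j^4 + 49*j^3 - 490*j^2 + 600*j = (j)*(j^5 - 13*j^4 + 45*j^3 + 49*j^2 - 490*j + 600) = j*(j - 2)*(j^4 - 11*j^3 + 23*j^2 + 95*j - 300) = j*(j - 4)*(j - 2)*(j^3 - 7*j^2 - 5*j + 75) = j*(j - 4)*(j - 2)*(j + 3)*(j^2 - 10*j + 25) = j*(j - 5)*(j - 4)*(j - 2)*(j + 3)*(j - 5)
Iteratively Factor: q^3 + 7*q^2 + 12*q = (q + 4)*(q^2 + 3*q) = q*(q + 4)*(q + 3)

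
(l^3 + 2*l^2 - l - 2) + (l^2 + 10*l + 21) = l^3 + 3*l^2 + 9*l + 19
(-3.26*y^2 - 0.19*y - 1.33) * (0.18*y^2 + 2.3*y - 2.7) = -0.5868*y^4 - 7.5322*y^3 + 8.1256*y^2 - 2.546*y + 3.591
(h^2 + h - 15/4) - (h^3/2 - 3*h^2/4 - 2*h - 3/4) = -h^3/2 + 7*h^2/4 + 3*h - 3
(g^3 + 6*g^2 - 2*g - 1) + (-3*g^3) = -2*g^3 + 6*g^2 - 2*g - 1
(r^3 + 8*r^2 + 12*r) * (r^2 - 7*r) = r^5 + r^4 - 44*r^3 - 84*r^2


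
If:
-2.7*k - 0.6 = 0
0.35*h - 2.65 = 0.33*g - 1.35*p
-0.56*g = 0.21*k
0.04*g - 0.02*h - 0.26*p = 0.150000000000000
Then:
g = 0.08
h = 13.97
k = -0.22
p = -1.64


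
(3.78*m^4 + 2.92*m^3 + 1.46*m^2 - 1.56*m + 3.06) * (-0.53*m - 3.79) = -2.0034*m^5 - 15.8738*m^4 - 11.8406*m^3 - 4.7066*m^2 + 4.2906*m - 11.5974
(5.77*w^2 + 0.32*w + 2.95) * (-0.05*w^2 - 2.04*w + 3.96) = -0.2885*w^4 - 11.7868*w^3 + 22.0489*w^2 - 4.7508*w + 11.682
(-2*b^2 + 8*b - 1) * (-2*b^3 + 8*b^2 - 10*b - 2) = 4*b^5 - 32*b^4 + 86*b^3 - 84*b^2 - 6*b + 2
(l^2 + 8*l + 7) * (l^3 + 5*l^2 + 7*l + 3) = l^5 + 13*l^4 + 54*l^3 + 94*l^2 + 73*l + 21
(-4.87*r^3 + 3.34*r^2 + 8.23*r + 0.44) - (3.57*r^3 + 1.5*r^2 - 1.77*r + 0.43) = -8.44*r^3 + 1.84*r^2 + 10.0*r + 0.01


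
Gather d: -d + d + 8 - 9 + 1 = 0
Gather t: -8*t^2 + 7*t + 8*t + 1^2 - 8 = -8*t^2 + 15*t - 7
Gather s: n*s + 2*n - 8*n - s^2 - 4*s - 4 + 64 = -6*n - s^2 + s*(n - 4) + 60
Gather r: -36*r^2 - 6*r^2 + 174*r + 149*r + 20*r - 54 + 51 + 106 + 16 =-42*r^2 + 343*r + 119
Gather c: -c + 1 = 1 - c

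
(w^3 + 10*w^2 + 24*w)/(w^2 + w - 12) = w*(w + 6)/(w - 3)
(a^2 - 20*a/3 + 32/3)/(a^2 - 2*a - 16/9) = 3*(a - 4)/(3*a + 2)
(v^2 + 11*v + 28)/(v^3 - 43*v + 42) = (v + 4)/(v^2 - 7*v + 6)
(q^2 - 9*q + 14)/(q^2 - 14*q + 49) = (q - 2)/(q - 7)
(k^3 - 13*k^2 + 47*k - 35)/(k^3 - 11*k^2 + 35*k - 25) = (k - 7)/(k - 5)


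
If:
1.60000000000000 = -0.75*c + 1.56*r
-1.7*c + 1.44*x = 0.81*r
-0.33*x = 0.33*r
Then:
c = -0.83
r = 0.63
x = -0.63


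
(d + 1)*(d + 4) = d^2 + 5*d + 4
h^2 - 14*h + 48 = (h - 8)*(h - 6)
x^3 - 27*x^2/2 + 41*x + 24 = (x - 8)*(x - 6)*(x + 1/2)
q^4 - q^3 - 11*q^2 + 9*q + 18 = (q - 3)*(q - 2)*(q + 1)*(q + 3)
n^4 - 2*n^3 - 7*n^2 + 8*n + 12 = (n - 3)*(n - 2)*(n + 1)*(n + 2)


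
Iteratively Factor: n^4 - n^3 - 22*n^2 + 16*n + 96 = (n - 4)*(n^3 + 3*n^2 - 10*n - 24) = (n - 4)*(n - 3)*(n^2 + 6*n + 8) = (n - 4)*(n - 3)*(n + 2)*(n + 4)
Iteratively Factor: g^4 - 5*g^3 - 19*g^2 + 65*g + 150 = (g - 5)*(g^3 - 19*g - 30) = (g - 5)^2*(g^2 + 5*g + 6) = (g - 5)^2*(g + 2)*(g + 3)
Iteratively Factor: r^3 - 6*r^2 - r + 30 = (r - 5)*(r^2 - r - 6) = (r - 5)*(r + 2)*(r - 3)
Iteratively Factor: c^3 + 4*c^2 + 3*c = (c + 3)*(c^2 + c) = c*(c + 3)*(c + 1)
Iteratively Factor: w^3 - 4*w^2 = (w)*(w^2 - 4*w) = w*(w - 4)*(w)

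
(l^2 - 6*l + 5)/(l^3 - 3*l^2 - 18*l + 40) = (l - 1)/(l^2 + 2*l - 8)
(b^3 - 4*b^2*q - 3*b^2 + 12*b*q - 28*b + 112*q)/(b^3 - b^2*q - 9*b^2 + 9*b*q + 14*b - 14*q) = (-b^2 + 4*b*q - 4*b + 16*q)/(-b^2 + b*q + 2*b - 2*q)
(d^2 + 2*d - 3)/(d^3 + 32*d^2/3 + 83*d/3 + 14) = 3*(d - 1)/(3*d^2 + 23*d + 14)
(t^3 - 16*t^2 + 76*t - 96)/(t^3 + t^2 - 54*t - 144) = (t^2 - 8*t + 12)/(t^2 + 9*t + 18)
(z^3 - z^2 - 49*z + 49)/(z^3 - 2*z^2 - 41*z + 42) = (z + 7)/(z + 6)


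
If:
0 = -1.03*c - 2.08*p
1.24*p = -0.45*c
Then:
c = 0.00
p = 0.00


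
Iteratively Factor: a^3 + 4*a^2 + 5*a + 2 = (a + 1)*(a^2 + 3*a + 2) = (a + 1)^2*(a + 2)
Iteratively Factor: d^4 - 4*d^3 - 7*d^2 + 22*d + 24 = (d + 1)*(d^3 - 5*d^2 - 2*d + 24) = (d + 1)*(d + 2)*(d^2 - 7*d + 12) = (d - 3)*(d + 1)*(d + 2)*(d - 4)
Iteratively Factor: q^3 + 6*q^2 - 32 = (q + 4)*(q^2 + 2*q - 8) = (q + 4)^2*(q - 2)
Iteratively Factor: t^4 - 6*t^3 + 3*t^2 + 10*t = (t - 2)*(t^3 - 4*t^2 - 5*t) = t*(t - 2)*(t^2 - 4*t - 5) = t*(t - 5)*(t - 2)*(t + 1)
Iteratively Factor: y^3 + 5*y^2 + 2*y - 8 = (y + 2)*(y^2 + 3*y - 4) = (y + 2)*(y + 4)*(y - 1)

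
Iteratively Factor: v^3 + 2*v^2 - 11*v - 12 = (v + 1)*(v^2 + v - 12) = (v + 1)*(v + 4)*(v - 3)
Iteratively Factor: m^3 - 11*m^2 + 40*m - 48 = (m - 4)*(m^2 - 7*m + 12) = (m - 4)^2*(m - 3)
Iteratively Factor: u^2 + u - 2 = (u + 2)*(u - 1)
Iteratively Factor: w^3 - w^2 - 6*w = (w)*(w^2 - w - 6) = w*(w - 3)*(w + 2)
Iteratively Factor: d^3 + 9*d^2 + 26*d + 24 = (d + 2)*(d^2 + 7*d + 12) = (d + 2)*(d + 4)*(d + 3)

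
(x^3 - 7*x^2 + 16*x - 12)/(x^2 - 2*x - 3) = (x^2 - 4*x + 4)/(x + 1)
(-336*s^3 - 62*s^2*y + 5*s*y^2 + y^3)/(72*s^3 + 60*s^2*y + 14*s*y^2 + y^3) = (-56*s^2 - s*y + y^2)/(12*s^2 + 8*s*y + y^2)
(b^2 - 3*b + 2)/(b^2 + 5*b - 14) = (b - 1)/(b + 7)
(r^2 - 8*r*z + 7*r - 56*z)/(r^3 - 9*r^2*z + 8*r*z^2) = (-r - 7)/(r*(-r + z))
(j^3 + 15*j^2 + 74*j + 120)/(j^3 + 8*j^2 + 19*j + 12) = (j^2 + 11*j + 30)/(j^2 + 4*j + 3)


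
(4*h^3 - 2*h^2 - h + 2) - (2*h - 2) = 4*h^3 - 2*h^2 - 3*h + 4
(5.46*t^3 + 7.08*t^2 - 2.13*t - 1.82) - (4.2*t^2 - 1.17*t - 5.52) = 5.46*t^3 + 2.88*t^2 - 0.96*t + 3.7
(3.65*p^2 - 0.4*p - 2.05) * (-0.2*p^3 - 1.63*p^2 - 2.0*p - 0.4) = -0.73*p^5 - 5.8695*p^4 - 6.238*p^3 + 2.6815*p^2 + 4.26*p + 0.82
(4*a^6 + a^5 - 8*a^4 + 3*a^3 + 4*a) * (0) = 0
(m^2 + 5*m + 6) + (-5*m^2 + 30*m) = -4*m^2 + 35*m + 6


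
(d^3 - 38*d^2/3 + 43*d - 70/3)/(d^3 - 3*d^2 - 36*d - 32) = (-3*d^3 + 38*d^2 - 129*d + 70)/(3*(-d^3 + 3*d^2 + 36*d + 32))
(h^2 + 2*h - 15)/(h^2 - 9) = (h + 5)/(h + 3)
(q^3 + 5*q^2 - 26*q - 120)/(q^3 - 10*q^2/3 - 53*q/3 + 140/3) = 3*(q + 6)/(3*q - 7)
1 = 1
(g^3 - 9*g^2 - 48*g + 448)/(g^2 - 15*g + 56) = (g^2 - g - 56)/(g - 7)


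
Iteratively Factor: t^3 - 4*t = (t - 2)*(t^2 + 2*t) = t*(t - 2)*(t + 2)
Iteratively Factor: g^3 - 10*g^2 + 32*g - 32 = (g - 4)*(g^2 - 6*g + 8) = (g - 4)*(g - 2)*(g - 4)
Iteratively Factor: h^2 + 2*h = (h)*(h + 2)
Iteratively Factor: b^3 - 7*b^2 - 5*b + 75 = (b - 5)*(b^2 - 2*b - 15) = (b - 5)*(b + 3)*(b - 5)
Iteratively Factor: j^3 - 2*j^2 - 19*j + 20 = (j - 5)*(j^2 + 3*j - 4) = (j - 5)*(j + 4)*(j - 1)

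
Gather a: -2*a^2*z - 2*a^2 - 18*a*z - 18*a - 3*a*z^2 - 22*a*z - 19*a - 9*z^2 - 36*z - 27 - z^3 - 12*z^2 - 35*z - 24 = a^2*(-2*z - 2) + a*(-3*z^2 - 40*z - 37) - z^3 - 21*z^2 - 71*z - 51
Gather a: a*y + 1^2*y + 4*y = a*y + 5*y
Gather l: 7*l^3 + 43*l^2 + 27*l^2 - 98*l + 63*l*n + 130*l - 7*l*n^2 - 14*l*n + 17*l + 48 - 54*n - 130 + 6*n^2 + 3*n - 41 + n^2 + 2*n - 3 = 7*l^3 + 70*l^2 + l*(-7*n^2 + 49*n + 49) + 7*n^2 - 49*n - 126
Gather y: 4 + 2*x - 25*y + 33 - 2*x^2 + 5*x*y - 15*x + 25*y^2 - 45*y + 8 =-2*x^2 - 13*x + 25*y^2 + y*(5*x - 70) + 45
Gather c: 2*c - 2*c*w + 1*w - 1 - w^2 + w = c*(2 - 2*w) - w^2 + 2*w - 1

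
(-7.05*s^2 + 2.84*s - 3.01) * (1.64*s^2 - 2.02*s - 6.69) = -11.562*s^4 + 18.8986*s^3 + 36.4913*s^2 - 12.9194*s + 20.1369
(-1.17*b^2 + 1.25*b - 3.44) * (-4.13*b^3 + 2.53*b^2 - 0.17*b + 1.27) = 4.8321*b^5 - 8.1226*b^4 + 17.5686*b^3 - 10.4016*b^2 + 2.1723*b - 4.3688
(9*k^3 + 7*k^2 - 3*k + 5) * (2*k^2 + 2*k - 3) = 18*k^5 + 32*k^4 - 19*k^3 - 17*k^2 + 19*k - 15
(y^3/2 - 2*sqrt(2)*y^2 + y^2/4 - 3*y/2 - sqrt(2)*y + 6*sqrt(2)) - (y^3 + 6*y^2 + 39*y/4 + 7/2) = -y^3/2 - 23*y^2/4 - 2*sqrt(2)*y^2 - 45*y/4 - sqrt(2)*y - 7/2 + 6*sqrt(2)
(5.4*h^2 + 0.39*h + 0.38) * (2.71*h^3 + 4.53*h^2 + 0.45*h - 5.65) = 14.634*h^5 + 25.5189*h^4 + 5.2265*h^3 - 28.6131*h^2 - 2.0325*h - 2.147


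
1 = 1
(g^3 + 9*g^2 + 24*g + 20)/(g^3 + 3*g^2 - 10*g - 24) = (g^2 + 7*g + 10)/(g^2 + g - 12)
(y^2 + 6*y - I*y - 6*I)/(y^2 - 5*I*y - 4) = (y + 6)/(y - 4*I)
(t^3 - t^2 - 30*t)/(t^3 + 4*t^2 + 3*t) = (t^2 - t - 30)/(t^2 + 4*t + 3)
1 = 1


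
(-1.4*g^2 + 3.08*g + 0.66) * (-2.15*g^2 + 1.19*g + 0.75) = 3.01*g^4 - 8.288*g^3 + 1.1962*g^2 + 3.0954*g + 0.495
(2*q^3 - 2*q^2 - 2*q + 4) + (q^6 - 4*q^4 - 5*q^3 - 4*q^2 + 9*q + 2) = q^6 - 4*q^4 - 3*q^3 - 6*q^2 + 7*q + 6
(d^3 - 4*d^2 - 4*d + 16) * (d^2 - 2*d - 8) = d^5 - 6*d^4 - 4*d^3 + 56*d^2 - 128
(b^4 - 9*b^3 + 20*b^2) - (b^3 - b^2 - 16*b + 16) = b^4 - 10*b^3 + 21*b^2 + 16*b - 16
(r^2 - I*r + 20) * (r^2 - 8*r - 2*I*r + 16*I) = r^4 - 8*r^3 - 3*I*r^3 + 18*r^2 + 24*I*r^2 - 144*r - 40*I*r + 320*I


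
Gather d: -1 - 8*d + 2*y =-8*d + 2*y - 1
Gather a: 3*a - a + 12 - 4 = 2*a + 8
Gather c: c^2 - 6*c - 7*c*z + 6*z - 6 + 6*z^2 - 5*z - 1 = c^2 + c*(-7*z - 6) + 6*z^2 + z - 7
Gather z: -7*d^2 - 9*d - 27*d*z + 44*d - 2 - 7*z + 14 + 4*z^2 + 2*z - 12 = -7*d^2 + 35*d + 4*z^2 + z*(-27*d - 5)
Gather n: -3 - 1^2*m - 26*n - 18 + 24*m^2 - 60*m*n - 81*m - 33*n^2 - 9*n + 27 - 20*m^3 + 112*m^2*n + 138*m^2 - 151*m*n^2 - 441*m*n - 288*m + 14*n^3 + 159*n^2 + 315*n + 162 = -20*m^3 + 162*m^2 - 370*m + 14*n^3 + n^2*(126 - 151*m) + n*(112*m^2 - 501*m + 280) + 168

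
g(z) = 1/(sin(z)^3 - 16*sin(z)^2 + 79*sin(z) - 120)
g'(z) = (-3*sin(z)^2*cos(z) + 32*sin(z)*cos(z) - 79*cos(z))/(sin(z)^3 - 16*sin(z)^2 + 79*sin(z) - 120)^2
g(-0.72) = -0.01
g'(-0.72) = -0.00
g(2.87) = -0.01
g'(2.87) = 0.01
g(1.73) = -0.02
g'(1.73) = 0.00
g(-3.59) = -0.01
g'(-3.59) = 0.01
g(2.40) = -0.01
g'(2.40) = 0.01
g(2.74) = -0.01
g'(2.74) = 0.01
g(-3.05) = -0.01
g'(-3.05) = 0.01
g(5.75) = -0.01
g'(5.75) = -0.00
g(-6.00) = -0.01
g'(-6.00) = -0.00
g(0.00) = -0.00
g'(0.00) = -0.00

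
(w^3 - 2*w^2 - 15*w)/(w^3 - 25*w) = (w + 3)/(w + 5)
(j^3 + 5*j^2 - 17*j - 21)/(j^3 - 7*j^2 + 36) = (j^2 + 8*j + 7)/(j^2 - 4*j - 12)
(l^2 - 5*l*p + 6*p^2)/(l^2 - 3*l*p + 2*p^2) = (-l + 3*p)/(-l + p)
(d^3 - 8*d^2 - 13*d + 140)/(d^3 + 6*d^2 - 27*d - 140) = (d - 7)/(d + 7)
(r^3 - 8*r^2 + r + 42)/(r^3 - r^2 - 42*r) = (r^2 - r - 6)/(r*(r + 6))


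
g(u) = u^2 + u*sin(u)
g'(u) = u*cos(u) + 2*u + sin(u)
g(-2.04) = 5.98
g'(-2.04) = -4.05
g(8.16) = 74.37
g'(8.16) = 14.82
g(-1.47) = 3.62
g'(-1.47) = -4.08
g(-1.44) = 3.50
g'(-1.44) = -4.06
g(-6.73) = 48.20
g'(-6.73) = -19.96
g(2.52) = 7.82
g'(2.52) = 3.57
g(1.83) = 5.12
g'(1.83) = 4.16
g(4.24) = 14.20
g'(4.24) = 5.66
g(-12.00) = 137.56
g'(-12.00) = -33.59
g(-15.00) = 234.75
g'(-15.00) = -19.25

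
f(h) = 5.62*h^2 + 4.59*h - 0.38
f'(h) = 11.24*h + 4.59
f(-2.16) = 15.93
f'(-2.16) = -19.69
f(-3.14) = 40.62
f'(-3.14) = -30.70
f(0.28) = 1.35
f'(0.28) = 7.74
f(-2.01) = 13.10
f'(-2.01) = -18.00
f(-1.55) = 6.01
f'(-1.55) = -12.83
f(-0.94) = 0.27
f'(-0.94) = -5.98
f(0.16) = 0.50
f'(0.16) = 6.39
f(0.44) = 2.73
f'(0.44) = 9.54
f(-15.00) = 1195.27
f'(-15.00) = -164.01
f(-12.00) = 753.82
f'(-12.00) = -130.29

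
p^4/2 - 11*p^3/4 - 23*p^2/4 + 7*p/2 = p*(p/2 + 1)*(p - 7)*(p - 1/2)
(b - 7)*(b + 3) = b^2 - 4*b - 21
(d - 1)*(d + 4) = d^2 + 3*d - 4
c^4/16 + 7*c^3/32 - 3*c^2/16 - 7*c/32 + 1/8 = (c/4 + 1/4)*(c/4 + 1)*(c - 1)*(c - 1/2)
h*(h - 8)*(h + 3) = h^3 - 5*h^2 - 24*h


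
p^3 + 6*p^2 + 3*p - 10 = (p - 1)*(p + 2)*(p + 5)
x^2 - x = x*(x - 1)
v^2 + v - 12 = (v - 3)*(v + 4)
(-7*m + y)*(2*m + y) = -14*m^2 - 5*m*y + y^2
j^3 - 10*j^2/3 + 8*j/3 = j*(j - 2)*(j - 4/3)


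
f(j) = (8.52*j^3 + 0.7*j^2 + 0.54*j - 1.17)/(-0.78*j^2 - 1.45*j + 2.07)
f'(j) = (1.56*j + 1.45)*(8.52*j^3 + 0.7*j^2 + 0.54*j - 1.17)/(-0.78*j^2 - 1.45*j + 2.07)^2 + (25.56*j^2 + 1.4*j + 0.54)/(-0.78*j^2 - 1.45*j + 2.07)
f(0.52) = 0.45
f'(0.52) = 8.32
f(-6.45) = 107.56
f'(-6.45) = -6.11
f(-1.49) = -11.45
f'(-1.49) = 26.10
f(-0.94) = -2.97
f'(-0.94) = 7.97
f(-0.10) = -0.56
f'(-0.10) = -0.03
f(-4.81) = 103.95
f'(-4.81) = 4.90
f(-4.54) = 105.94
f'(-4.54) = 10.19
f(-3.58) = 140.75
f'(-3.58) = 94.61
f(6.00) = -53.81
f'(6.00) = -10.01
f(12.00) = -116.17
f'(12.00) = -10.61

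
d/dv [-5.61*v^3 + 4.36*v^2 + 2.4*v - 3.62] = -16.83*v^2 + 8.72*v + 2.4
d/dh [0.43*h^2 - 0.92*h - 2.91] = 0.86*h - 0.92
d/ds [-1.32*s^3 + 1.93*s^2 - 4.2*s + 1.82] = -3.96*s^2 + 3.86*s - 4.2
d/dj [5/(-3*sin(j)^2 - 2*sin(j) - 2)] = 10*(3*sin(j) + 1)*cos(j)/(3*sin(j)^2 + 2*sin(j) + 2)^2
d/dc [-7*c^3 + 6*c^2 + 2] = 3*c*(4 - 7*c)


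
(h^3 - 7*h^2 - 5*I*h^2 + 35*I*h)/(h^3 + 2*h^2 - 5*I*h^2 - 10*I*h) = (h - 7)/(h + 2)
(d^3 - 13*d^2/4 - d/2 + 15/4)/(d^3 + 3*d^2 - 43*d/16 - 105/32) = 8*(d^2 - 2*d - 3)/(8*d^2 + 34*d + 21)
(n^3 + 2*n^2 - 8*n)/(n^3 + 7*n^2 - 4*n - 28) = n*(n + 4)/(n^2 + 9*n + 14)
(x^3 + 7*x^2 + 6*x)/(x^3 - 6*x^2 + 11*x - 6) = x*(x^2 + 7*x + 6)/(x^3 - 6*x^2 + 11*x - 6)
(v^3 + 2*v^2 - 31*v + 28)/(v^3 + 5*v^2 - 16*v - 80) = (v^2 + 6*v - 7)/(v^2 + 9*v + 20)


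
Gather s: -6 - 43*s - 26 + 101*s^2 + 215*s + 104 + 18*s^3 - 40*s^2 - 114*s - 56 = 18*s^3 + 61*s^2 + 58*s + 16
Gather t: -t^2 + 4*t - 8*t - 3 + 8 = -t^2 - 4*t + 5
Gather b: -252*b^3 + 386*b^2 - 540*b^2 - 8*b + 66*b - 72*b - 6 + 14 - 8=-252*b^3 - 154*b^2 - 14*b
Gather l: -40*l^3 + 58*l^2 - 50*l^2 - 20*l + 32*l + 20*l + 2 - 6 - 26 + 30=-40*l^3 + 8*l^2 + 32*l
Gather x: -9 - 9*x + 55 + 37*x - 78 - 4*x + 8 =24*x - 24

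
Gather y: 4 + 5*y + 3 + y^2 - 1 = y^2 + 5*y + 6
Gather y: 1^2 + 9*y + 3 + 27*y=36*y + 4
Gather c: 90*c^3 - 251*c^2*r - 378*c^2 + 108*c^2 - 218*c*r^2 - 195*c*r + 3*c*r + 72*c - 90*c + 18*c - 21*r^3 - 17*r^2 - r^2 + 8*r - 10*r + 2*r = 90*c^3 + c^2*(-251*r - 270) + c*(-218*r^2 - 192*r) - 21*r^3 - 18*r^2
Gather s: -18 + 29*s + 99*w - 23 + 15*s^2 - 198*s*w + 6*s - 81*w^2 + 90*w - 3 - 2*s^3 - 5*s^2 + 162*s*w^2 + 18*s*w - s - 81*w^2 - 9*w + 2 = -2*s^3 + 10*s^2 + s*(162*w^2 - 180*w + 34) - 162*w^2 + 180*w - 42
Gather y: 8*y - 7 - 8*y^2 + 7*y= -8*y^2 + 15*y - 7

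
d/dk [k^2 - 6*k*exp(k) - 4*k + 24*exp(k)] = -6*k*exp(k) + 2*k + 18*exp(k) - 4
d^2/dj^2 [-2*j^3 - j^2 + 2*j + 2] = -12*j - 2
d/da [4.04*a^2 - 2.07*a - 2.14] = 8.08*a - 2.07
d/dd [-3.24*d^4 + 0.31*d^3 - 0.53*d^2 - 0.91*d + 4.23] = -12.96*d^3 + 0.93*d^2 - 1.06*d - 0.91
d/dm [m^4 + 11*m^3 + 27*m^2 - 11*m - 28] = 4*m^3 + 33*m^2 + 54*m - 11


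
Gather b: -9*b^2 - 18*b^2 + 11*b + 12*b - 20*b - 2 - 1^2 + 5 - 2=-27*b^2 + 3*b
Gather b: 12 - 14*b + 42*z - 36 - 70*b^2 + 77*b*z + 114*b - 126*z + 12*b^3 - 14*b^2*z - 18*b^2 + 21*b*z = 12*b^3 + b^2*(-14*z - 88) + b*(98*z + 100) - 84*z - 24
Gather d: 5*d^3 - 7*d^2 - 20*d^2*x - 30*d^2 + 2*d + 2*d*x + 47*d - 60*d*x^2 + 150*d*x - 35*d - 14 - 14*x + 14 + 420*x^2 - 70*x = 5*d^3 + d^2*(-20*x - 37) + d*(-60*x^2 + 152*x + 14) + 420*x^2 - 84*x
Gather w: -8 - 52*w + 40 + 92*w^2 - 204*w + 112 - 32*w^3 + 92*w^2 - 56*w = -32*w^3 + 184*w^2 - 312*w + 144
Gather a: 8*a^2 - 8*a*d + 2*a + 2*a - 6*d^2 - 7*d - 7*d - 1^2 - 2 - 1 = 8*a^2 + a*(4 - 8*d) - 6*d^2 - 14*d - 4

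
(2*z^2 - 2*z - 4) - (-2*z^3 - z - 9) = 2*z^3 + 2*z^2 - z + 5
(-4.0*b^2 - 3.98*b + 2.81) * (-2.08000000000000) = 8.32*b^2 + 8.2784*b - 5.8448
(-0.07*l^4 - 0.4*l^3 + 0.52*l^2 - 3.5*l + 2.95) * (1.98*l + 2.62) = -0.1386*l^5 - 0.9754*l^4 - 0.0184*l^3 - 5.5676*l^2 - 3.329*l + 7.729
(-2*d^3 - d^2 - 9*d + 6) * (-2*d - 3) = 4*d^4 + 8*d^3 + 21*d^2 + 15*d - 18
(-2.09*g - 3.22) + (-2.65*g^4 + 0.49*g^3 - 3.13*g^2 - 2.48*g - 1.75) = -2.65*g^4 + 0.49*g^3 - 3.13*g^2 - 4.57*g - 4.97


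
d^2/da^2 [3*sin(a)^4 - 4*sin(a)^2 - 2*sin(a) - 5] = -48*sin(a)^4 + 52*sin(a)^2 + 2*sin(a) - 8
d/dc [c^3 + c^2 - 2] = c*(3*c + 2)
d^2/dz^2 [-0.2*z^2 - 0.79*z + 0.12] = -0.400000000000000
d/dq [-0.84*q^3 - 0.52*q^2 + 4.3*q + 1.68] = -2.52*q^2 - 1.04*q + 4.3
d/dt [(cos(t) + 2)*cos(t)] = -2*(cos(t) + 1)*sin(t)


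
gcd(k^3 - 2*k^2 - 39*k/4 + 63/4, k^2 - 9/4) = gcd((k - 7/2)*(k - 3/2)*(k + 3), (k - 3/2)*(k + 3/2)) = k - 3/2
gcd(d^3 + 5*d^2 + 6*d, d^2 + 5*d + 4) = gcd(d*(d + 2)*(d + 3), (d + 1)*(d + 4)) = 1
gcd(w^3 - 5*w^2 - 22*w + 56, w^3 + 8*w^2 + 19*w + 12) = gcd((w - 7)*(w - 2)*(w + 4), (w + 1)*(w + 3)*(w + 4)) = w + 4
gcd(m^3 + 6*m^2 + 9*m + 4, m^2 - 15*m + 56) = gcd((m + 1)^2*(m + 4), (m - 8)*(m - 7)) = 1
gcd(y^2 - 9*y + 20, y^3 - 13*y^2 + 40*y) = y - 5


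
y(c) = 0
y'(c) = 0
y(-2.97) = 0.00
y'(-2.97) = 0.00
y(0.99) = 0.00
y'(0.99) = 0.00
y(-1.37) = 0.00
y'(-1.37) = 0.00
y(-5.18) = 0.00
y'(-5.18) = 0.00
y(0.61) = 0.00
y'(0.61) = 0.00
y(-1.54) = 0.00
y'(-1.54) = 0.00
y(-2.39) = 0.00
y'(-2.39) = 0.00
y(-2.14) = 0.00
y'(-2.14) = 0.00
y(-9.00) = 0.00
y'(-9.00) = 0.00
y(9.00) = 0.00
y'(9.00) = 0.00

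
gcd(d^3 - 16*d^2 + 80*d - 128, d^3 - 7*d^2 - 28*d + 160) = d^2 - 12*d + 32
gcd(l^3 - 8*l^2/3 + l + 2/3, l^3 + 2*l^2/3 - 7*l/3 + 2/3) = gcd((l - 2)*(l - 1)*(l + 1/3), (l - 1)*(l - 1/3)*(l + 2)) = l - 1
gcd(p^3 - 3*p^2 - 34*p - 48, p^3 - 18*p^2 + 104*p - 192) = p - 8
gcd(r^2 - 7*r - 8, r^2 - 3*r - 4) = r + 1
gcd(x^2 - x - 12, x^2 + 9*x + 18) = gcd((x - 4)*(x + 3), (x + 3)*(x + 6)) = x + 3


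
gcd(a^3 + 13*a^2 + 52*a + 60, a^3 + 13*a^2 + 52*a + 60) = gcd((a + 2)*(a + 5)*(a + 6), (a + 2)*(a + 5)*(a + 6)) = a^3 + 13*a^2 + 52*a + 60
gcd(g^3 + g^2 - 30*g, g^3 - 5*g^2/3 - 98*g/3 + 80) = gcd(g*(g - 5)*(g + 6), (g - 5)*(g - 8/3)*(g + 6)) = g^2 + g - 30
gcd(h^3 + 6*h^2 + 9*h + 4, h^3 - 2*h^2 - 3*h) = h + 1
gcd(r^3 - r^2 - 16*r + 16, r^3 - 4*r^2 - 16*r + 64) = r^2 - 16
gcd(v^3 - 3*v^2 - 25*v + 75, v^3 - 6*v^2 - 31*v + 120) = v^2 + 2*v - 15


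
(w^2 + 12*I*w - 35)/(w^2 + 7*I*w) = (w + 5*I)/w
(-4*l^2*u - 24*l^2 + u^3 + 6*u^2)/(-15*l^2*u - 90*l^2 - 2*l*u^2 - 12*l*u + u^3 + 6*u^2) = (-4*l^2 + u^2)/(-15*l^2 - 2*l*u + u^2)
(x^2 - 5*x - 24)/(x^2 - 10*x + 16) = (x + 3)/(x - 2)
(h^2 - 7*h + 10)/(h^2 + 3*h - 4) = (h^2 - 7*h + 10)/(h^2 + 3*h - 4)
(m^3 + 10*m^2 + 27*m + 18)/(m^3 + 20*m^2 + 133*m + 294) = (m^2 + 4*m + 3)/(m^2 + 14*m + 49)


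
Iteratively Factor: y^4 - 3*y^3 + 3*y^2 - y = (y - 1)*(y^3 - 2*y^2 + y) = (y - 1)^2*(y^2 - y) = (y - 1)^3*(y)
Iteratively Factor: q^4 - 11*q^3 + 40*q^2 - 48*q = (q - 4)*(q^3 - 7*q^2 + 12*q) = (q - 4)^2*(q^2 - 3*q) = (q - 4)^2*(q - 3)*(q)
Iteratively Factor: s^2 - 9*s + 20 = (s - 5)*(s - 4)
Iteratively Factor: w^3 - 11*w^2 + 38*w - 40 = (w - 5)*(w^2 - 6*w + 8) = (w - 5)*(w - 4)*(w - 2)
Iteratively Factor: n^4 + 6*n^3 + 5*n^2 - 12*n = (n + 3)*(n^3 + 3*n^2 - 4*n) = (n + 3)*(n + 4)*(n^2 - n) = n*(n + 3)*(n + 4)*(n - 1)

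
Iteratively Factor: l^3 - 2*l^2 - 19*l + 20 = (l + 4)*(l^2 - 6*l + 5) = (l - 5)*(l + 4)*(l - 1)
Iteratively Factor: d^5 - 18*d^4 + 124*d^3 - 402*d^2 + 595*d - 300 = (d - 3)*(d^4 - 15*d^3 + 79*d^2 - 165*d + 100) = (d - 5)*(d - 3)*(d^3 - 10*d^2 + 29*d - 20) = (d - 5)*(d - 3)*(d - 1)*(d^2 - 9*d + 20) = (d - 5)^2*(d - 3)*(d - 1)*(d - 4)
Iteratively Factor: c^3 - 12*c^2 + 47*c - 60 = (c - 4)*(c^2 - 8*c + 15) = (c - 4)*(c - 3)*(c - 5)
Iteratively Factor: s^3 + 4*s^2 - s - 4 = (s + 1)*(s^2 + 3*s - 4) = (s - 1)*(s + 1)*(s + 4)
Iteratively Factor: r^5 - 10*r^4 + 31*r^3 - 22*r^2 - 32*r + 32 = (r - 1)*(r^4 - 9*r^3 + 22*r^2 - 32) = (r - 1)*(r + 1)*(r^3 - 10*r^2 + 32*r - 32) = (r - 4)*(r - 1)*(r + 1)*(r^2 - 6*r + 8) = (r - 4)^2*(r - 1)*(r + 1)*(r - 2)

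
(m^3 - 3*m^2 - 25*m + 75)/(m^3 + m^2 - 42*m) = (m^3 - 3*m^2 - 25*m + 75)/(m*(m^2 + m - 42))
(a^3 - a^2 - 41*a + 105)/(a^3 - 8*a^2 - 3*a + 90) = (a^2 + 4*a - 21)/(a^2 - 3*a - 18)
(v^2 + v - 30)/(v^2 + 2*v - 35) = (v + 6)/(v + 7)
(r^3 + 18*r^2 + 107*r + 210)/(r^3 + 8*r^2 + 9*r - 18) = (r^2 + 12*r + 35)/(r^2 + 2*r - 3)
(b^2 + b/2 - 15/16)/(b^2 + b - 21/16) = (4*b + 5)/(4*b + 7)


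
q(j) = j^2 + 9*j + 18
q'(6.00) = 21.00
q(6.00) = 108.00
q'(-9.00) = -9.00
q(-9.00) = 18.00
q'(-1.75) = 5.50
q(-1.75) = 5.31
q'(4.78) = 18.56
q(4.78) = 83.87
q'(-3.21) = 2.58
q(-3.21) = -0.59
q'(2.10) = 13.20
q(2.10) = 41.31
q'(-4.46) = 0.08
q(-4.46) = -2.25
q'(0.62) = 10.24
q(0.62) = 23.96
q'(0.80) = 10.60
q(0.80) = 25.84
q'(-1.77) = 5.46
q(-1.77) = 5.20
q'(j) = 2*j + 9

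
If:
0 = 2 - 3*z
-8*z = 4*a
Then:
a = -4/3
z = 2/3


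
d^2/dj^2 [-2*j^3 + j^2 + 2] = 2 - 12*j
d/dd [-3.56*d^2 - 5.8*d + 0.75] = -7.12*d - 5.8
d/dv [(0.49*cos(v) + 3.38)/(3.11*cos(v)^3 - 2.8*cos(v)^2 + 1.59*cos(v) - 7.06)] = (3.0478*cos(v)^3 + 30.1634*cos(v)^2 - 18.928*cos(v) + 8.8336)*sin(v)/(9.6721*cos(v)^6 - 17.416*cos(v)^5 + 17.7298*cos(v)^4 - 52.8172*cos(v)^3 + 42.0641*cos(v)^2 - 22.4508*cos(v) + 49.8436)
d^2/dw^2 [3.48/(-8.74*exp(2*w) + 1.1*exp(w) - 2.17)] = (-3.48*(17.48*exp(w) - 1.1)*(34.96*exp(w) - 2.2)*exp(w) + (121.6608*exp(w) - 3.828)*(8.74*exp(2*w) - 1.1*exp(w) + 2.17))*exp(w)/(8.74*exp(2*w) - 1.1*exp(w) + 2.17)^3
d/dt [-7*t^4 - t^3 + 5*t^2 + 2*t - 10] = -28*t^3 - 3*t^2 + 10*t + 2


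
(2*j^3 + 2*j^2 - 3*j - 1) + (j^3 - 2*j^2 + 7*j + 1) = 3*j^3 + 4*j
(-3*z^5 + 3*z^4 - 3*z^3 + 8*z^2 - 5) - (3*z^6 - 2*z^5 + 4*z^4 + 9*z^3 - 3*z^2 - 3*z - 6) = -3*z^6 - z^5 - z^4 - 12*z^3 + 11*z^2 + 3*z + 1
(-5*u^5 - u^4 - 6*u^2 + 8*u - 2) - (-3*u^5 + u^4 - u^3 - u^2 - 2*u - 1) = -2*u^5 - 2*u^4 + u^3 - 5*u^2 + 10*u - 1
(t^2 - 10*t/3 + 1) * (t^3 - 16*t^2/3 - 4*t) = t^5 - 26*t^4/3 + 133*t^3/9 + 8*t^2 - 4*t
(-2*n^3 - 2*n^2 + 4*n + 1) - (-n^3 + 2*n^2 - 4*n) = -n^3 - 4*n^2 + 8*n + 1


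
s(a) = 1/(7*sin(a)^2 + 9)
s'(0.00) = 0.00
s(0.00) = 0.11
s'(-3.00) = -0.02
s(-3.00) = 0.11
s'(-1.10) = 0.03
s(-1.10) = 0.07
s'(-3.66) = 0.05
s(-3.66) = 0.09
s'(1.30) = -0.02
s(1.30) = 0.06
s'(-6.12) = -0.03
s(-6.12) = 0.11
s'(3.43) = -0.04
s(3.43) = 0.10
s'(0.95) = -0.04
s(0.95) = 0.07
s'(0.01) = -0.00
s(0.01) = 0.11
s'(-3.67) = 0.05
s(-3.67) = 0.09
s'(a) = -14*sin(a)*cos(a)/(7*sin(a)^2 + 9)^2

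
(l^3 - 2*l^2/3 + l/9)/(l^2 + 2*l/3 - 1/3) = l*(3*l - 1)/(3*(l + 1))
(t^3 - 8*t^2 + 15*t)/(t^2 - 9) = t*(t - 5)/(t + 3)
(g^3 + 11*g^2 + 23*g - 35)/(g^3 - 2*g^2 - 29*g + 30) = (g + 7)/(g - 6)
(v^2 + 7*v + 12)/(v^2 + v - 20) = (v^2 + 7*v + 12)/(v^2 + v - 20)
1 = 1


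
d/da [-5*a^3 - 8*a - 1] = -15*a^2 - 8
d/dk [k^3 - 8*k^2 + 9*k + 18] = 3*k^2 - 16*k + 9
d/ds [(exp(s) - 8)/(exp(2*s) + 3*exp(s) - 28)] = (-(exp(s) - 8)*(2*exp(s) + 3) + exp(2*s) + 3*exp(s) - 28)*exp(s)/(exp(2*s) + 3*exp(s) - 28)^2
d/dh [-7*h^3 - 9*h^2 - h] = -21*h^2 - 18*h - 1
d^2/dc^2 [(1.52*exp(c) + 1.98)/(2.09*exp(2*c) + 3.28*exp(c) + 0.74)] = (6.639512*exp(4*c) + 24.175448*exp(3*c) + 26.614896*exp(2*c) + 5.36321599999999*exp(c) - 3.973504)*exp(c)/(9.129329*exp(6*c) + 42.982104*exp(5*c) + 77.15235*exp(4*c) + 65.72464*exp(3*c) + 27.3171*exp(2*c) + 5.388384*exp(c) + 0.405224)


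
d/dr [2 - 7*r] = -7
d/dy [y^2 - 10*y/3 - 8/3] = 2*y - 10/3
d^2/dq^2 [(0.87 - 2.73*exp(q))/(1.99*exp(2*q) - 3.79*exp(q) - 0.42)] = (-10.811073*exp(4*q) - 6.80878499999997*exp(3*q) - 33.375285*exp(2*q) + 19.750965*exp(q) - 1.866438)*exp(q)/(7.880599*exp(6*q) - 45.026337*exp(5*q) + 80.763951*exp(4*q) - 35.433847*exp(3*q) - 17.045658*exp(2*q) - 2.005668*exp(q) - 0.074088)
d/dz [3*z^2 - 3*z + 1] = 6*z - 3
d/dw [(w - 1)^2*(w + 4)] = (w - 1)*(3*w + 7)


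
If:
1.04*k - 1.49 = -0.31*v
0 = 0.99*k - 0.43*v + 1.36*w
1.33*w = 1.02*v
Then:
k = 2.76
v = -4.46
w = -3.42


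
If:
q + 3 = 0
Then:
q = -3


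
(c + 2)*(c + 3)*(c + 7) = c^3 + 12*c^2 + 41*c + 42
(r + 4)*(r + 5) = r^2 + 9*r + 20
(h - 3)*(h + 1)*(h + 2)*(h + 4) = h^4 + 4*h^3 - 7*h^2 - 34*h - 24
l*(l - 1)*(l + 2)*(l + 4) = l^4 + 5*l^3 + 2*l^2 - 8*l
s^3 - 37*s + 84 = (s - 4)*(s - 3)*(s + 7)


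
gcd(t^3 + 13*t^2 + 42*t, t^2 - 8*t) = t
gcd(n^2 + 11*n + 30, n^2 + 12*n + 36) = n + 6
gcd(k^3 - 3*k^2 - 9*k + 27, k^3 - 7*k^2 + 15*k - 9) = k^2 - 6*k + 9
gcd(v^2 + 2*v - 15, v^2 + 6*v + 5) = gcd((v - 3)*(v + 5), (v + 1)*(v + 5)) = v + 5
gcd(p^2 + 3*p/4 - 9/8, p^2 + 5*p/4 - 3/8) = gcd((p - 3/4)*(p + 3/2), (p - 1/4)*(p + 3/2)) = p + 3/2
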